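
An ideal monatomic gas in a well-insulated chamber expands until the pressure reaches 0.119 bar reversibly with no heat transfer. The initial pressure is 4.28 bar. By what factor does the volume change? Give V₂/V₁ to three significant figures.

From PV^γ = const, V₂/V₁ = (P₁/P₂)^(1/γ).
For a monatomic ideal gas γ = 5/3.
V₂/V₁ = (4.28/0.119)^(3/5) = 8.581.

V₂/V₁ ≈ 8.58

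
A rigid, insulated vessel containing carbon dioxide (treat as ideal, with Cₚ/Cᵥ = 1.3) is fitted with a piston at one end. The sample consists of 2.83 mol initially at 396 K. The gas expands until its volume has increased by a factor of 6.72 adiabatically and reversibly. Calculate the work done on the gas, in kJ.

W ≈ -13.5 kJ

Adiabatic: T₁V₁^(γ−1) = T₂V₂^(γ−1) ⇒ T₂ = T₁ (V₁/V₂)^(γ−1).
T₂ = 396 × (1/6.72)^(0.3) = 223.6 K.
Q = 0, so ΔU = W_on_gas = nCᵥΔT with Cᵥ = R/(γ−1) = 27.71 J/(mol·K).
ΔU = 2.83 × 27.71 × (223.6 − 396) = -13520 J.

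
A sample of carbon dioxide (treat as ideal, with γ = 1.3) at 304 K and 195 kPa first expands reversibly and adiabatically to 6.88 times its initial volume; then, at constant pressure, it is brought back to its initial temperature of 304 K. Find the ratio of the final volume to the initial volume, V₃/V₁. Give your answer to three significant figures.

V₃/V₁ ≈ 12.3

Adiabatic step: V₂/V₁ = 6.88; T₂ = T₁·(1/6.88)^(0.3) = 170.5 K.
Isobaric step: V₃/V₂ = T₃/T₂ = 304/170.5.
V₃/V₁ = (V₂/V₁)(V₃/V₂) = 6.88 × (304/170.5) = 12.27.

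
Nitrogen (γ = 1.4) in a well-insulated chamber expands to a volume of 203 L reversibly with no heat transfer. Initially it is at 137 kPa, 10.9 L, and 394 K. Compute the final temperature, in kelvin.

T₂ ≈ 122 K

For a reversible adiabat TV^(γ−1) is constant, so T₂ = T₁ (V₁/V₂)^(γ−1).
T₂ = 394 × (10.9/203)^(0.4) = 122.3 K.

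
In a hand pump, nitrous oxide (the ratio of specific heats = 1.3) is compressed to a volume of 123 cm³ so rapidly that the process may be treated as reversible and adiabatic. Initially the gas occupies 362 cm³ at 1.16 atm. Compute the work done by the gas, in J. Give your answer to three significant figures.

W ≈ -54.2 J

P₂ = P₁(V₁/V₂)^γ = 1.16×(362/123)^(1.3) = 4.72 atm.
For a reversible adiabat, W_by_gas = (P₁V₁ − P₂V₂)/(γ−1).
W_by = (117500×0.000362 − 478200×0.000123) / (0.3) = -54.24 J.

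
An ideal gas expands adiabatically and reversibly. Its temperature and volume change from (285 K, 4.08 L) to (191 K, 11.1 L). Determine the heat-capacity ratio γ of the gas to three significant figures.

TV^(γ−1) = const ⇒ γ − 1 = ln(T₂/T₁) / ln(V₁/V₂).
γ = 1 + ln(191/285) / ln(4.08/11.1) = 1.4.

γ ≈ 1.40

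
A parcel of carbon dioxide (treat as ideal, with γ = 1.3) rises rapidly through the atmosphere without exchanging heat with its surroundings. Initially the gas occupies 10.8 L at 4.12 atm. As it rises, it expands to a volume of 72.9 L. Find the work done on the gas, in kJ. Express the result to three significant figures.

W ≈ -6.55 kJ

P₂ = P₁(V₁/V₂)^γ = 4.12×(10.8/72.9)^(1.3) = 0.3442 atm.
For a reversible adiabat, W_by_gas = (P₁V₁ − P₂V₂)/(γ−1).
W_by = (417500×0.0108 − 34880×0.0729) / (0.3) = 6554 J.
W_on_gas = −W_by = -6554 J.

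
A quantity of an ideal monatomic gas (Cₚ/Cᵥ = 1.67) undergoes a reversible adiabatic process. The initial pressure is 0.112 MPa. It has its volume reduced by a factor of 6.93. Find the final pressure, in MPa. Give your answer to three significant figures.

Adiabatic: P₁V₁^γ = P₂V₂^γ ⇒ P₂ = P₁ (V₁/V₂)^γ.
P₂ = 0.112 × 6.93^(1.67) = 2.84 MPa.

P₂ ≈ 2.84 MPa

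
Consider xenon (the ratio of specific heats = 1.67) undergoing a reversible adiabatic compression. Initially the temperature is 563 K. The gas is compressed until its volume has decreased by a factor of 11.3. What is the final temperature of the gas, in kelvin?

T₂ ≈ 2860 K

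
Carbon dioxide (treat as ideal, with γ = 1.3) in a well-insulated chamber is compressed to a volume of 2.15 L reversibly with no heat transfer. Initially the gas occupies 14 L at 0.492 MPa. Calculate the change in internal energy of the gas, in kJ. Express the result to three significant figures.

ΔU ≈ 17.3 kJ

P₂ = P₁(V₁/V₂)^γ = 0.492×(14/2.15)^(1.3) = 5.62 MPa.
For a reversible adiabat, W_by_gas = (P₁V₁ − P₂V₂)/(γ−1).
W_by = (492000×0.014 − 5.62×10^6×0.00215) / (0.3) = -17320 J.
Q = 0 ⇒ ΔU = −W_by = 17320 J.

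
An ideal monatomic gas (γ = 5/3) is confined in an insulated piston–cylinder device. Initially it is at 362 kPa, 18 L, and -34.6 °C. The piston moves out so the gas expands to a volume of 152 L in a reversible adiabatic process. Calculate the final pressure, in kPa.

P₂ ≈ 10.3 kPa

Adiabatic: P₁V₁^γ = P₂V₂^γ ⇒ P₂ = P₁ (V₁/V₂)^γ.
P₂ = 362 × (18/152)^(5/3) = 10.34 kPa.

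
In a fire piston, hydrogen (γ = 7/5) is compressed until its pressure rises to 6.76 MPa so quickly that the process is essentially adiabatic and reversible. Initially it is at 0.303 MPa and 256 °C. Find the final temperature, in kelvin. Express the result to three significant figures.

Along an adiabat T P^((1−γ)/γ) is constant, so T₂ = T₁ (P₂/P₁)^((γ−1)/γ).
T₁ = 256 °C = 529.1 K.
T₂ = 529.1 × (6.76/0.303)^(2/7) = 1285 K.

T₂ ≈ 1280 K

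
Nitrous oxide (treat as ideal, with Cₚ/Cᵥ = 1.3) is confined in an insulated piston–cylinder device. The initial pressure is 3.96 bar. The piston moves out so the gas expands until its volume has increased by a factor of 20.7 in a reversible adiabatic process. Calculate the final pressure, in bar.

P₂ ≈ 0.0771 bar

Adiabatic: P₁V₁^γ = P₂V₂^γ ⇒ P₂ = P₁ (V₁/V₂)^γ.
P₂ = 3.96 × (1/20.7)^(1.3) = 0.07708 bar.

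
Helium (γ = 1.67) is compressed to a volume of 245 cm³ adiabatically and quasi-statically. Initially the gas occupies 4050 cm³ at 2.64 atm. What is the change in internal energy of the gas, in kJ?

P₂ = P₁(V₁/V₂)^γ = 2.64×(4050/245)^(1.67) = 285.9 atm.
For a reversible adiabat, W_by_gas = (P₁V₁ − P₂V₂)/(γ−1).
W_by = (267500×0.00405 − 2.896×10^7×0.000245) / (0.67) = -8974 J.
Q = 0 ⇒ ΔU = −W_by = 8974 J.

ΔU ≈ 8.97 kJ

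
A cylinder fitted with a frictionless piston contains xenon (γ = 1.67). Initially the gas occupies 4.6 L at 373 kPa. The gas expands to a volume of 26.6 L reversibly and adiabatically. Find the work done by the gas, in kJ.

P₂ = P₁(V₁/V₂)^γ = 373×(4.6/26.6)^(1.67) = 19.9 kPa.
For a reversible adiabat, W_by_gas = (P₁V₁ − P₂V₂)/(γ−1).
W_by = (373000×0.0046 − 19900×0.0266) / (0.67) = 1771 J.

W ≈ 1.77 kJ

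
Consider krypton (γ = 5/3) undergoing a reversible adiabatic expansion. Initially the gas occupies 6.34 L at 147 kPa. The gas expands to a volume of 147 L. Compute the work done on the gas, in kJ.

P₂ = P₁(V₁/V₂)^γ = 147×(6.34/147)^(5/3) = 0.7797 kPa.
For a reversible adiabat, W_by_gas = (P₁V₁ − P₂V₂)/(γ−1).
W_by = (147000×0.00634 − 779.7×0.147) / (2/3) = 1226 J.
W_on_gas = −W_by = -1226 J.

W ≈ -1.23 kJ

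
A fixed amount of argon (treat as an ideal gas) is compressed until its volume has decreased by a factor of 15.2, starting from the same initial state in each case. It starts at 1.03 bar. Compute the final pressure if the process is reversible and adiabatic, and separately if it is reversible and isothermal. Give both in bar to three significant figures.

adiabatic: 96.1 bar; isothermal: 15.7 bar

For a monatomic ideal gas γ = 5/3.
Isothermal: P₂ = P₁(V₁/V₂) = 1.03×15.2 = 15.66 bar.
Adiabatic: P₂ = P₁(V₁/V₂)^γ = 1.03×15.2^(5/3) = 96.07 bar.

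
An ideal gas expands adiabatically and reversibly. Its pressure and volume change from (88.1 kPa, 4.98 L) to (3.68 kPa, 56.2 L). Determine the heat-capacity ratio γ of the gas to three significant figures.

γ ≈ 1.31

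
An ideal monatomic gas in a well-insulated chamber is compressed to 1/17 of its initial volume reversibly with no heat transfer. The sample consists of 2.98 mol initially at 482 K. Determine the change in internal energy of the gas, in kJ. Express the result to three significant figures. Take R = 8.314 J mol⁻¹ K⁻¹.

ΔU ≈ 101 kJ

Adiabatic: T₁V₁^(γ−1) = T₂V₂^(γ−1) ⇒ T₂ = T₁ (V₁/V₂)^(γ−1).
γ = 5/3 for a monatomic ideal gas, so γ−1 = 2/3.
T₂ = 482 × 17^(2/3) = 3187 K.
Q = 0, so ΔU = W_on_gas = nCᵥΔT with Cᵥ = R/(γ−1) = 12.47 J/(mol·K).
ΔU = 2.98 × 12.47 × (3187 − 482) = 100500 J.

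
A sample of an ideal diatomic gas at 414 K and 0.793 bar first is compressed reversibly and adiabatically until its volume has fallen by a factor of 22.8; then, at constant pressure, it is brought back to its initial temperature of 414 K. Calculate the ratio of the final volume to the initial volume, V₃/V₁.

For a diatomic ideal gas γ = 7/5.
Adiabatic step: V₂/V₁ = 0.04386; T₂ = T₁·22.8^(2/5) = 1446 K.
Isobaric step: V₃/V₂ = T₃/T₂ = 414/1446.
V₃/V₁ = (V₂/V₁)(V₃/V₂) = 0.04386 × (414/1446) = 0.01256.

V₃/V₁ ≈ 0.0126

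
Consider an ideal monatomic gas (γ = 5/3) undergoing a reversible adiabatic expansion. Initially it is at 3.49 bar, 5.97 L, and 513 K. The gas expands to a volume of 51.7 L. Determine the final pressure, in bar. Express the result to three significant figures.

Adiabatic: P₁V₁^γ = P₂V₂^γ ⇒ P₂ = P₁ (V₁/V₂)^γ.
P₂ = 3.49 × (5.97/51.7)^(5/3) = 0.09556 bar.

P₂ ≈ 0.0956 bar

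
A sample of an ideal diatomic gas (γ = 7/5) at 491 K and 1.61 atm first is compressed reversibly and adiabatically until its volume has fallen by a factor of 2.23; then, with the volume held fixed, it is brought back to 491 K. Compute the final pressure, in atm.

Adiabatic step (PV^γ = const): P₂ = 1.61×2.23^(7/5) = 4.948 atm; T₂ = 491×2.23^(2/5) = 676.7 K.
Isochoric: P₃ = P₂(T₃/T₂) = 4.948 × (491/676.7) = 3.59 atm.

P₃ ≈ 3.59 atm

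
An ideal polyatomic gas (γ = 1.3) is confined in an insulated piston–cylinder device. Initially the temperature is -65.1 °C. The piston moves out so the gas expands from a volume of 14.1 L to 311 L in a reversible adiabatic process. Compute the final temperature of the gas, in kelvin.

For a reversible adiabat TV^(γ−1) is constant, so T₂ = T₁ (V₁/V₂)^(γ−1).
T₁ = -65.1 °C = 208 K.
T₂ = 208 × (14.1/311)^(0.3) = 82.24 K.

T₂ ≈ 82.2 K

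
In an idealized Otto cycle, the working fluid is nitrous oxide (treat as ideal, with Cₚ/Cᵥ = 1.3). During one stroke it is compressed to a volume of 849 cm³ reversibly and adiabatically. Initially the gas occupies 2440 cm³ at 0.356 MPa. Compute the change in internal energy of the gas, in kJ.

ΔU ≈ 1.08 kJ

P₂ = P₁(V₁/V₂)^γ = 0.356×(2440/849)^(1.3) = 1.404 MPa.
For a reversible adiabat, W_by_gas = (P₁V₁ − P₂V₂)/(γ−1).
W_by = (356000×0.00244 − 1.404×10^6×0.000849) / (0.3) = -1079 J.
Q = 0 ⇒ ΔU = −W_by = 1079 J.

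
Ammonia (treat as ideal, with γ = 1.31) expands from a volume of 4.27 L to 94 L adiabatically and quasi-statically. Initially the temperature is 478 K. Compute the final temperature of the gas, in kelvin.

Adiabatic: T₁V₁^(γ−1) = T₂V₂^(γ−1) ⇒ T₂ = T₁ (V₁/V₂)^(γ−1).
T₂ = 478 × (4.27/94)^(0.31) = 183.3 K.

T₂ ≈ 183 K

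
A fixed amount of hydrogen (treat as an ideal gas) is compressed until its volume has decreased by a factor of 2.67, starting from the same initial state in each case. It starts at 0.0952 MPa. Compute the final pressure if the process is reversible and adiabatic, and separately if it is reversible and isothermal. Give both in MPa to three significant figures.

adiabatic: 0.376 MPa; isothermal: 0.254 MPa

For a diatomic ideal gas γ = 7/5.
Isothermal: P₂ = P₁(V₁/V₂) = 0.0952×2.67 = 0.2542 MPa.
Adiabatic: P₂ = P₁(V₁/V₂)^γ = 0.0952×2.67^(7/5) = 0.3765 MPa.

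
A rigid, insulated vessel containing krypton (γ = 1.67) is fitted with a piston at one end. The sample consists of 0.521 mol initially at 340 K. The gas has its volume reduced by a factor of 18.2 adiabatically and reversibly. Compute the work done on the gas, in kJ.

W ≈ 13.2 kJ

For a reversible adiabat TV^(γ−1) is constant, so T₂ = T₁ (V₁/V₂)^(γ−1).
T₂ = 340 × 18.2^(0.67) = 2375 K.
Q = 0, so ΔU = W_on_gas = nCᵥΔT with Cᵥ = R/(γ−1) = 12.41 J/(mol·K).
ΔU = 0.521 × 12.41 × (2375 − 340) = 13160 J.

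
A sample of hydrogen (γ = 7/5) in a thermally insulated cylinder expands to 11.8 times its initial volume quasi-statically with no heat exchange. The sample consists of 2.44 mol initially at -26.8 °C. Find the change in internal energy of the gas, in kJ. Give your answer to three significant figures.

For a reversible adiabat TV^(γ−1) is constant, so T₂ = T₁ (V₁/V₂)^(γ−1).
T₁ = -26.8 °C = 246.3 K.
T₂ = 246.3 × (1/11.8)^(2/5) = 91.79 K.
Q = 0, so ΔU = W_on_gas = nCᵥΔT with Cᵥ = R/(γ−1) = 20.79 J/(mol·K).
ΔU = 2.44 × 20.79 × (91.79 − 246.3) = -7839 J.

ΔU ≈ -7.84 kJ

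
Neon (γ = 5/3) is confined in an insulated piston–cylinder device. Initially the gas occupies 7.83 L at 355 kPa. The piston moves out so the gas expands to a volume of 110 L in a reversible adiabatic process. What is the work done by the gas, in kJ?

W ≈ 3.45 kJ

P₂ = P₁(V₁/V₂)^γ = 355×(7.83/110)^(5/3) = 4.34 kPa.
For a reversible adiabat, W_by_gas = (P₁V₁ − P₂V₂)/(γ−1).
W_by = (355000×0.00783 − 4340×0.11) / (2/3) = 3453 J.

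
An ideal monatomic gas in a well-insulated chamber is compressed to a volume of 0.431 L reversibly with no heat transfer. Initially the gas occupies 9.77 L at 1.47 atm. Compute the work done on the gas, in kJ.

W ≈ 15.3 kJ

γ = 5/3 for a monatomic ideal gas.
P₂ = P₁(V₁/V₂)^γ = 1.47×(9.77/0.431)^(5/3) = 266.9 atm.
For a reversible adiabat, W_by_gas = (P₁V₁ − P₂V₂)/(γ−1).
W_by = (148900×0.00977 − 2.704×10^7×0.000431) / (2/3) = -15300 J.
W_on_gas = −W_by = 15300 J.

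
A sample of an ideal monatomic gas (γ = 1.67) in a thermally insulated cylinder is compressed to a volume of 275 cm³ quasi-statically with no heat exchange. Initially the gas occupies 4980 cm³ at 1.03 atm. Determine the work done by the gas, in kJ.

P₂ = P₁(V₁/V₂)^γ = 1.03×(4980/275)^(1.67) = 129.9 atm.
For a reversible adiabat, W_by_gas = (P₁V₁ − P₂V₂)/(γ−1).
W_by = (104400×0.00498 − 1.316×10^7×0.000275) / (0.67) = -4626 J.

W ≈ -4.63 kJ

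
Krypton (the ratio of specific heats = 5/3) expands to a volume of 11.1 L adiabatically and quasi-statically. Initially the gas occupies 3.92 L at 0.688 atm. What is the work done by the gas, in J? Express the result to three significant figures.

W ≈ 205 J

P₂ = P₁(V₁/V₂)^γ = 0.688×(3.92/11.1)^(5/3) = 0.1214 atm.
For a reversible adiabat, W_by_gas = (P₁V₁ − P₂V₂)/(γ−1).
W_by = (69710×0.00392 − 12300×0.0111) / (2/3) = 205.1 J.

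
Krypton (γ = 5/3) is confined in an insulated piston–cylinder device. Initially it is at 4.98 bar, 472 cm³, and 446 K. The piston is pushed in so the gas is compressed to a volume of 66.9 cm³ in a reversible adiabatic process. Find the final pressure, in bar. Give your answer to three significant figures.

P₂ ≈ 129 bar

Since PV^γ is constant along a reversible adiabat, P₂ = P₁ (V₁/V₂)^γ.
P₂ = 4.98 × (472/66.9)^(5/3) = 129.2 bar.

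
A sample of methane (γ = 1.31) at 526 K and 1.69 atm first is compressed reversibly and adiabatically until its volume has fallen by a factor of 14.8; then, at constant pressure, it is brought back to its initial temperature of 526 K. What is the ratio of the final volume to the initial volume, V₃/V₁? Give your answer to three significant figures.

Adiabatic step: V₂/V₁ = 0.06757; T₂ = T₁·14.8^(0.31) = 1213 K.
Isobaric step: V₃/V₂ = T₃/T₂ = 526/1213.
V₃/V₁ = (V₂/V₁)(V₃/V₂) = 0.06757 × (526/1213) = 0.02931.

V₃/V₁ ≈ 0.0293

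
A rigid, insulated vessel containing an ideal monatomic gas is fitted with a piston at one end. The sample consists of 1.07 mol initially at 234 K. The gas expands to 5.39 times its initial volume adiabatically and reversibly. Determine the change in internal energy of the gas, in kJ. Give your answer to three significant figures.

For a reversible adiabat TV^(γ−1) is constant, so T₂ = T₁ (V₁/V₂)^(γ−1).
γ = 5/3 for a monatomic ideal gas, so γ−1 = 2/3.
T₂ = 234 × (1/5.39)^(2/3) = 76.12 K.
Q = 0, so ΔU = W_on_gas = nCᵥΔT with Cᵥ = R/(γ−1) = 12.47 J/(mol·K).
ΔU = 1.07 × 12.47 × (76.12 − 234) = -2107 J.

ΔU ≈ -2.11 kJ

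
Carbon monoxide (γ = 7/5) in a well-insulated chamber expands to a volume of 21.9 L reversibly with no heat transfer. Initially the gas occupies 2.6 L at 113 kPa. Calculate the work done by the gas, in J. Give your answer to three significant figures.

W ≈ 421 J

P₂ = P₁(V₁/V₂)^γ = 113×(2.6/21.9)^(7/5) = 5.72 kPa.
For a reversible adiabat, W_by_gas = (P₁V₁ − P₂V₂)/(γ−1).
W_by = (113000×0.0026 − 5720×0.0219) / (2/5) = 421.3 J.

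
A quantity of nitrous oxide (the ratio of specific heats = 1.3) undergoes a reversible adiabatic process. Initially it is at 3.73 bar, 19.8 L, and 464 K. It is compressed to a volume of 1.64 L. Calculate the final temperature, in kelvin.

T₂ ≈ 980 K

For a reversible adiabat TV^(γ−1) is constant, so T₂ = T₁ (V₁/V₂)^(γ−1).
T₂ = 464 × (19.8/1.64)^(0.3) = 979.6 K.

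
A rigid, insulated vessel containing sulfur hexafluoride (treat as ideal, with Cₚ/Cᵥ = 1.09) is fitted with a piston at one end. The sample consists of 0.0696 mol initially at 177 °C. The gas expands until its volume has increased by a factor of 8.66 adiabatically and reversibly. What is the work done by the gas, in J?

W ≈ 511 J

Adiabatic: T₁V₁^(γ−1) = T₂V₂^(γ−1) ⇒ T₂ = T₁ (V₁/V₂)^(γ−1).
T₁ = 177 °C = 450.1 K.
T₂ = 450.1 × (1/8.66)^(0.09) = 370.7 K.
Q = 0, so ΔU = W_on_gas = nCᵥΔT with Cᵥ = R/(γ−1) = 92.38 J/(mol·K).
ΔU = 0.0696 × 92.38 × (370.7 − 450.1) = -511.1 J.
Work done by the gas = −ΔU = 511.1 J.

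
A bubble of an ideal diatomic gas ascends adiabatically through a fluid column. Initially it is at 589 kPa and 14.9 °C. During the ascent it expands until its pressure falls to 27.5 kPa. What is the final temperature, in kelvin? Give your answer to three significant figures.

T₂ ≈ 120 K

Adiabatic: T₂/T₁ = (P₂/P₁)^((γ−1)/γ).
For a diatomic ideal gas γ = 7/5, so (γ−1)/γ = 2/7.
T₁ = 14.9 °C = 288 K.
T₂ = 288 × (27.5/589)^(2/7) = 120 K.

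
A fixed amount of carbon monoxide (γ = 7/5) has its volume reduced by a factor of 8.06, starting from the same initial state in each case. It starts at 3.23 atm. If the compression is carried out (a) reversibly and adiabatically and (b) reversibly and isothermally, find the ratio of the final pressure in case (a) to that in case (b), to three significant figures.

Isothermal: P_b = P₁(V₁/V₂) = 3.23×8.06.
Adiabatic: P_a = P₁(V₁/V₂)^γ = 3.23×8.06^(7/5).
P_a/P_b = (V₁/V₂)^(γ−1) = 8.06^(2/5) = 2.304.

P_adiabatic / P_isothermal ≈ 2.30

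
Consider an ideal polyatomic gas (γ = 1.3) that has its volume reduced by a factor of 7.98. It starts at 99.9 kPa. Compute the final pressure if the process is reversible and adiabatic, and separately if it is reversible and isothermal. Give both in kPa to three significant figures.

Isothermal: P₂ = P₁(V₁/V₂) = 99.9×7.98 = 797.2 kPa.
Adiabatic: P₂ = P₁(V₁/V₂)^γ = 99.9×7.98^(1.3) = 1487 kPa.

adiabatic: 1490 kPa; isothermal: 797 kPa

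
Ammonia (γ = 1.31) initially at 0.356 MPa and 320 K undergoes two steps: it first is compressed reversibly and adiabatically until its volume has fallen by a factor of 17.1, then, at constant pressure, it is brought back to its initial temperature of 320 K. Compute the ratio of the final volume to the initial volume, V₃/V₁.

Adiabatic step: V₂/V₁ = 0.05848; T₂ = T₁·17.1^(0.31) = 771.6 K.
Isobaric step: V₃/V₂ = T₃/T₂ = 320/771.6.
V₃/V₁ = (V₂/V₁)(V₃/V₂) = 0.05848 × (320/771.6) = 0.02425.

V₃/V₁ ≈ 0.0243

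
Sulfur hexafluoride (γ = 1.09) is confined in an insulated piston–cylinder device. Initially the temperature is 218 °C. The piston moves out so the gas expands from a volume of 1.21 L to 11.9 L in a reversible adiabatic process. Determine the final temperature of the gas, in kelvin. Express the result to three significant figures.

T₂ ≈ 400 K

Adiabatic: T₁V₁^(γ−1) = T₂V₂^(γ−1) ⇒ T₂ = T₁ (V₁/V₂)^(γ−1).
T₁ = 218 °C = 491.1 K.
T₂ = 491.1 × (1.21/11.9)^(0.09) = 399.8 K.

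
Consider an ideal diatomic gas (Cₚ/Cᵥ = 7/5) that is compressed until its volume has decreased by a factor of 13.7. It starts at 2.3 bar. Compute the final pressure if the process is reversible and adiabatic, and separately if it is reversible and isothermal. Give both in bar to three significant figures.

Isothermal: P₂ = P₁(V₁/V₂) = 2.3×13.7 = 31.51 bar.
Adiabatic: P₂ = P₁(V₁/V₂)^γ = 2.3×13.7^(7/5) = 89.77 bar.

adiabatic: 89.8 bar; isothermal: 31.5 bar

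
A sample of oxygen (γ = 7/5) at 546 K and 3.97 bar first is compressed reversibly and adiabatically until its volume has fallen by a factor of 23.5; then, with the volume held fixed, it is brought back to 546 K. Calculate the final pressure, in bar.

P₃ ≈ 93.3 bar

Adiabatic step (PV^γ = const): P₂ = 3.97×23.5^(7/5) = 329.8 bar; T₂ = 546×23.5^(2/5) = 1930 K.
Isochoric: P₃ = P₂(T₃/T₂) = 329.8 × (546/1930) = 93.3 bar.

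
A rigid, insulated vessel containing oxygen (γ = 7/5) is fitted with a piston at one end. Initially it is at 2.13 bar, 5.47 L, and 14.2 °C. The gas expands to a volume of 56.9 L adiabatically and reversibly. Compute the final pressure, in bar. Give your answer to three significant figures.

P₂ ≈ 0.0802 bar

Adiabatic: P₁V₁^γ = P₂V₂^γ ⇒ P₂ = P₁ (V₁/V₂)^γ.
P₂ = 2.13 × (5.47/56.9)^(7/5) = 0.08024 bar.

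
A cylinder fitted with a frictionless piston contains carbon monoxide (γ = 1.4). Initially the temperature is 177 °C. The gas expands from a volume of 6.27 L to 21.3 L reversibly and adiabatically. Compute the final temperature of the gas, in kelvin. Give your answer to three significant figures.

T₂ ≈ 276 K

For a reversible adiabat TV^(γ−1) is constant, so T₂ = T₁ (V₁/V₂)^(γ−1).
T₁ = 177 °C = 450.1 K.
T₂ = 450.1 × (6.27/21.3)^(0.4) = 276 K.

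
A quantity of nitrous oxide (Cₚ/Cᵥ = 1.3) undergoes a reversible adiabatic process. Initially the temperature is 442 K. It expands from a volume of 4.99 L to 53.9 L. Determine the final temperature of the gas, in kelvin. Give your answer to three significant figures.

T₂ ≈ 216 K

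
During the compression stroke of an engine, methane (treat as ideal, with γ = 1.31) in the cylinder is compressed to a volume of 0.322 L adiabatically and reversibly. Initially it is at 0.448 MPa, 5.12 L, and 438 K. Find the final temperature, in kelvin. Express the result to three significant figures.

T₂ ≈ 1030 K

Adiabatic: T₁V₁^(γ−1) = T₂V₂^(γ−1) ⇒ T₂ = T₁ (V₁/V₂)^(γ−1).
T₂ = 438 × (5.12/0.322)^(0.31) = 1033 K.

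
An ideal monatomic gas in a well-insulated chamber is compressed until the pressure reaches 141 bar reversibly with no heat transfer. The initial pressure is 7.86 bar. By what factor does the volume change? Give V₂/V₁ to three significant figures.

V₂/V₁ ≈ 0.177

From PV^γ = const, V₂/V₁ = (P₁/P₂)^(1/γ).
For a monatomic ideal gas γ = 5/3.
V₂/V₁ = (7.86/141)^(3/5) = 0.1769.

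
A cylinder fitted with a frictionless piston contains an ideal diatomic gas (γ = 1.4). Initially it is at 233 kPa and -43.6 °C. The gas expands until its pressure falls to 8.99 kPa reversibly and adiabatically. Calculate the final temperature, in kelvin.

Adiabatic: T₂/T₁ = (P₂/P₁)^((γ−1)/γ).
T₁ = -43.6 °C = 229.5 K.
T₂ = 229.5 × (8.99/233)^(0.286) = 90.57 K.

T₂ ≈ 90.6 K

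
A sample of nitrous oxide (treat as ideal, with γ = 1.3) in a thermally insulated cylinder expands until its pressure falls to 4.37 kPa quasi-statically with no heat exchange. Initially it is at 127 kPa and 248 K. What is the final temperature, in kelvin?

Along an adiabat T P^((1−γ)/γ) is constant, so T₂ = T₁ (P₂/P₁)^((γ−1)/γ).
T₂ = 248 × (4.37/127)^(0.231) = 114 K.

T₂ ≈ 114 K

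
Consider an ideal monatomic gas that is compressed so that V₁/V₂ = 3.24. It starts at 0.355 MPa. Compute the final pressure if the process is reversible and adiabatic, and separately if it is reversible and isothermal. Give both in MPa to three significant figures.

For a monatomic ideal gas γ = 5/3.
Isothermal: P₂ = P₁(V₁/V₂) = 0.355×3.24 = 1.15 MPa.
Adiabatic: P₂ = P₁(V₁/V₂)^γ = 0.355×3.24^(5/3) = 2.518 MPa.

adiabatic: 2.52 MPa; isothermal: 1.15 MPa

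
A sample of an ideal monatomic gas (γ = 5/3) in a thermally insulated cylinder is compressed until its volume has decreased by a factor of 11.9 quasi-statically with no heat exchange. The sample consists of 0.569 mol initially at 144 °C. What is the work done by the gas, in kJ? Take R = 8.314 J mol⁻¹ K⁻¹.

W ≈ -12.5 kJ

Adiabatic: T₁V₁^(γ−1) = T₂V₂^(γ−1) ⇒ T₂ = T₁ (V₁/V₂)^(γ−1).
T₁ = 144 °C = 417.1 K.
T₂ = 417.1 × 11.9^(2/3) = 2174 K.
Q = 0, so ΔU = W_on_gas = nCᵥΔT with Cᵥ = R/(γ−1) = 12.47 J/(mol·K).
ΔU = 0.569 × 12.47 × (2174 − 417.1) = 12470 J.
Work done by the gas = −ΔU = -12470 J.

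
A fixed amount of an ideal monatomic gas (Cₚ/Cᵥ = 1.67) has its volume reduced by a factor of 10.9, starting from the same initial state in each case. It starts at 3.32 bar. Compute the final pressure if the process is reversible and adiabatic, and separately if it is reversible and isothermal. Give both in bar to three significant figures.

adiabatic: 179 bar; isothermal: 36.2 bar

Isothermal: P₂ = P₁(V₁/V₂) = 3.32×10.9 = 36.19 bar.
Adiabatic: P₂ = P₁(V₁/V₂)^γ = 3.32×10.9^(1.67) = 179.3 bar.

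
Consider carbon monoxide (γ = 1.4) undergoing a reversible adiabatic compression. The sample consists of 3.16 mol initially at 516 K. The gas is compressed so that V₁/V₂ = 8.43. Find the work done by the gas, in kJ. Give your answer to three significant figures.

W ≈ -45.6 kJ

For a reversible adiabat TV^(γ−1) is constant, so T₂ = T₁ (V₁/V₂)^(γ−1).
T₂ = 516 × 8.43^(0.4) = 1211 K.
Q = 0, so ΔU = W_on_gas = nCᵥΔT with Cᵥ = R/(γ−1) = 20.79 J/(mol·K).
ΔU = 3.16 × 20.79 × (1211 − 516) = 45620 J.
Work done by the gas = −ΔU = -45620 J.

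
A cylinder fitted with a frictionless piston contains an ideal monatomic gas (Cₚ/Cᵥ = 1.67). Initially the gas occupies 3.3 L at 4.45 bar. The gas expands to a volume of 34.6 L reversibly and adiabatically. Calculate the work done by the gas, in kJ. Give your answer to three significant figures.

W ≈ 1.74 kJ

P₂ = P₁(V₁/V₂)^γ = 4.45×(3.3/34.6)^(1.67) = 0.08791 bar.
For a reversible adiabat, W_by_gas = (P₁V₁ − P₂V₂)/(γ−1).
W_by = (445000×0.0033 − 8791×0.0346) / (0.67) = 1738 J.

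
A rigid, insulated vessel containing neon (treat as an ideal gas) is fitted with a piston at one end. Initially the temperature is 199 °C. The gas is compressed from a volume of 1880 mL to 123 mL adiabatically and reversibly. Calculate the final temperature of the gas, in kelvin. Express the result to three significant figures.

For a reversible adiabat TV^(γ−1) is constant, so T₂ = T₁ (V₁/V₂)^(γ−1).
For a monatomic ideal gas γ = 5/3, so γ−1 = 2/3.
T₁ = 199 °C = 472.1 K.
T₂ = 472.1 × (1880/123)^(2/3) = 2908 K.

T₂ ≈ 2910 K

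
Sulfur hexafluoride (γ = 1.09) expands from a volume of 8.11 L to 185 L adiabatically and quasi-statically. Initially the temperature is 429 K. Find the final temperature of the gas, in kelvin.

T₂ ≈ 324 K

For a reversible adiabat TV^(γ−1) is constant, so T₂ = T₁ (V₁/V₂)^(γ−1).
T₂ = 429 × (8.11/185)^(0.09) = 323.8 K.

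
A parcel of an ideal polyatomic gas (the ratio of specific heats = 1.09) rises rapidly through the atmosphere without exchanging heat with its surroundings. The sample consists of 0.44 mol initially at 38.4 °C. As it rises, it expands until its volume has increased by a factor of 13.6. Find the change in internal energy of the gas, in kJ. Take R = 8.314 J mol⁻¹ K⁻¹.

ΔU ≈ -2.65 kJ

Adiabatic: T₁V₁^(γ−1) = T₂V₂^(γ−1) ⇒ T₂ = T₁ (V₁/V₂)^(γ−1).
T₁ = 38.4 °C = 311.5 K.
T₂ = 311.5 × (1/13.6)^(0.09) = 246.3 K.
Q = 0, so ΔU = W_on_gas = nCᵥΔT with Cᵥ = R/(γ−1) = 92.38 J/(mol·K).
ΔU = 0.44 × 92.38 × (246.3 − 311.5) = -2651 J.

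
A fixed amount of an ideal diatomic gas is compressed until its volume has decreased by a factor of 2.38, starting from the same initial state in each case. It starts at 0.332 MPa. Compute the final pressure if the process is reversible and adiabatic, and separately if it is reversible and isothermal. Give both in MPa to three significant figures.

For a diatomic ideal gas γ = 7/5.
Isothermal: P₂ = P₁(V₁/V₂) = 0.332×2.38 = 0.7902 MPa.
Adiabatic: P₂ = P₁(V₁/V₂)^γ = 0.332×2.38^(7/5) = 1.118 MPa.

adiabatic: 1.12 MPa; isothermal: 0.790 MPa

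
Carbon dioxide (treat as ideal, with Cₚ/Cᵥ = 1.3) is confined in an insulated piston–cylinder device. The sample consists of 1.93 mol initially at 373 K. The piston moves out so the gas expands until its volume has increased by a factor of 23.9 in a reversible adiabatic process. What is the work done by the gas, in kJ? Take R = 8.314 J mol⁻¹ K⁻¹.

Adiabatic: T₁V₁^(γ−1) = T₂V₂^(γ−1) ⇒ T₂ = T₁ (V₁/V₂)^(γ−1).
T₂ = 373 × (1/23.9)^(0.3) = 143.9 K.
Q = 0, so ΔU = W_on_gas = nCᵥΔT with Cᵥ = R/(γ−1) = 27.71 J/(mol·K).
ΔU = 1.93 × 27.71 × (143.9 − 373) = -12250 J.
Work done by the gas = −ΔU = 12250 J.

W ≈ 12.3 kJ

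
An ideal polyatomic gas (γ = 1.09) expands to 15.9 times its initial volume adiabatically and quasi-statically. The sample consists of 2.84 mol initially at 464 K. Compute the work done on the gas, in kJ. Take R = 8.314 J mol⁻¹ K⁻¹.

W ≈ -26.8 kJ

Adiabatic: T₁V₁^(γ−1) = T₂V₂^(γ−1) ⇒ T₂ = T₁ (V₁/V₂)^(γ−1).
T₂ = 464 × (1/15.9)^(0.09) = 361.7 K.
Q = 0, so ΔU = W_on_gas = nCᵥΔT with Cᵥ = R/(γ−1) = 92.38 J/(mol·K).
ΔU = 2.84 × 92.38 × (361.7 − 464) = -26830 J.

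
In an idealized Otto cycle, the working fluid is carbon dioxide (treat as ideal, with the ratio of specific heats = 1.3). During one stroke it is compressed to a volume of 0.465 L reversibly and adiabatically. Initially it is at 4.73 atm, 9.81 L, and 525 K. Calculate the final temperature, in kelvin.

For a reversible adiabat TV^(γ−1) is constant, so T₂ = T₁ (V₁/V₂)^(γ−1).
T₂ = 525 × (9.81/0.465)^(0.3) = 1310 K.

T₂ ≈ 1310 K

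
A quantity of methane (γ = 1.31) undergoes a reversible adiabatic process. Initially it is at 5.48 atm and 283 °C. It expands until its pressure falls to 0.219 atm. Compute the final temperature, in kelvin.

T₂ ≈ 260 K

Adiabatic: T₂/T₁ = (P₂/P₁)^((γ−1)/γ).
T₁ = 283 °C = 556.1 K.
T₂ = 556.1 × (0.219/5.48)^(0.237) = 259.6 K.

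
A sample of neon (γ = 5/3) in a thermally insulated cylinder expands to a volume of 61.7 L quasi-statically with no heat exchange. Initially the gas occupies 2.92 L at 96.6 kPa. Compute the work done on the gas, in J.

W ≈ -368 J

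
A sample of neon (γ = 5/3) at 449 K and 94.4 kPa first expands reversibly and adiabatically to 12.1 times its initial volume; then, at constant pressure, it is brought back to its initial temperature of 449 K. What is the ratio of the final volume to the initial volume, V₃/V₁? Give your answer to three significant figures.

V₃/V₁ ≈ 63.8

Adiabatic step: V₂/V₁ = 12.1; T₂ = T₁·(1/12.1)^(2/3) = 85.19 K.
Isobaric step: V₃/V₂ = T₃/T₂ = 449/85.19.
V₃/V₁ = (V₂/V₁)(V₃/V₂) = 12.1 × (449/85.19) = 63.77.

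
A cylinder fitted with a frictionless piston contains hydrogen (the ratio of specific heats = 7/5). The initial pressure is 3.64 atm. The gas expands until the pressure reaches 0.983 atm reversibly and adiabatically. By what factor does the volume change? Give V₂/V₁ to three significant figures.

From PV^γ = const, V₂/V₁ = (P₁/P₂)^(1/γ).
V₂/V₁ = (3.64/0.983)^(5/7) = 2.547.

V₂/V₁ ≈ 2.55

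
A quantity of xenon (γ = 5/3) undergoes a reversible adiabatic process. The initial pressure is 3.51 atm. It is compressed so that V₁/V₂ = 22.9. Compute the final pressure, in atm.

Since PV^γ is constant along a reversible adiabat, P₂ = P₁ (V₁/V₂)^γ.
P₂ = 3.51 × 22.9^(5/3) = 648.2 atm.

P₂ ≈ 648 atm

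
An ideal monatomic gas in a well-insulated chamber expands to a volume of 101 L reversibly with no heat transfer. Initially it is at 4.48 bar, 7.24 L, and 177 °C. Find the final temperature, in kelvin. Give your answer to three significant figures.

T₂ ≈ 77.7 K

Adiabatic: T₁V₁^(γ−1) = T₂V₂^(γ−1) ⇒ T₂ = T₁ (V₁/V₂)^(γ−1).
γ = 5/3 for a monatomic ideal gas.
T₁ = 177 °C = 450.1 K.
T₂ = 450.1 × (7.24/101)^(2/3) = 77.68 K.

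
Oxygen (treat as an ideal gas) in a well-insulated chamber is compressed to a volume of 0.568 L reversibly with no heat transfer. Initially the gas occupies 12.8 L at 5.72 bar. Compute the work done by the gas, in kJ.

γ = 7/5 for a diatomic ideal gas.
P₂ = P₁(V₁/V₂)^γ = 5.72×(12.8/0.568)^(7/5) = 448.1 bar.
For a reversible adiabat, W_by_gas = (P₁V₁ − P₂V₂)/(γ−1).
W_by = (572000×0.0128 − 4.481×10^7×0.000568) / (2/5) = -45330 J.

W ≈ -45.3 kJ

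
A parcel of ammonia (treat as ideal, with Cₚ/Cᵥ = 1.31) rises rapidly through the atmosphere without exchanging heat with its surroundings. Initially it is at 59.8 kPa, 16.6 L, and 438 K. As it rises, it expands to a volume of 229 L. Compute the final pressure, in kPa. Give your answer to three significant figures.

Since PV^γ is constant along a reversible adiabat, P₂ = P₁ (V₁/V₂)^γ.
P₂ = 59.8 × (16.6/229)^(1.31) = 1.922 kPa.

P₂ ≈ 1.92 kPa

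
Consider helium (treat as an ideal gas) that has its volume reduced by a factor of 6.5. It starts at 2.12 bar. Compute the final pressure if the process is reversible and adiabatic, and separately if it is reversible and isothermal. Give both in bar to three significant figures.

For a monatomic ideal gas γ = 5/3.
Isothermal: P₂ = P₁(V₁/V₂) = 2.12×6.5 = 13.78 bar.
Adiabatic: P₂ = P₁(V₁/V₂)^γ = 2.12×6.5^(5/3) = 47.99 bar.

adiabatic: 48.0 bar; isothermal: 13.8 bar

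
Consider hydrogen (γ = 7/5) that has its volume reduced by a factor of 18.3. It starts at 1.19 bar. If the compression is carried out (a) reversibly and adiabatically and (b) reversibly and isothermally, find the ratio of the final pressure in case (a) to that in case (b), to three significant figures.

P_adiabatic / P_isothermal ≈ 3.20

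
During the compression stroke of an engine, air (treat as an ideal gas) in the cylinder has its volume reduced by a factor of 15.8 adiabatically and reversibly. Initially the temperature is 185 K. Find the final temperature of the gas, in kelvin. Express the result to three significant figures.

T₂ ≈ 558 K

Adiabatic: T₁V₁^(γ−1) = T₂V₂^(γ−1) ⇒ T₂ = T₁ (V₁/V₂)^(γ−1).
For a diatomic ideal gas γ = 7/5, so γ−1 = 2/5.
T₂ = 185 × 15.8^(2/5) = 558 K.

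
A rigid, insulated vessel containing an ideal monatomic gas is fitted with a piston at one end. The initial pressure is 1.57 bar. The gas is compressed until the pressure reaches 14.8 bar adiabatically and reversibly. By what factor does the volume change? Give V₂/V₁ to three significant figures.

From PV^γ = const, V₂/V₁ = (P₁/P₂)^(1/γ).
For a monatomic ideal gas γ = 5/3.
V₂/V₁ = (1.57/14.8)^(3/5) = 0.2602.

V₂/V₁ ≈ 0.260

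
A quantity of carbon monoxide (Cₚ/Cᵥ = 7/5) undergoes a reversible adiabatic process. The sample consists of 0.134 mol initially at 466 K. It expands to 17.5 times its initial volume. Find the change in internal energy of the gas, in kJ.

For a reversible adiabat TV^(γ−1) is constant, so T₂ = T₁ (V₁/V₂)^(γ−1).
T₂ = 466 × (1/17.5)^(2/5) = 148.3 K.
Q = 0, so ΔU = W_on_gas = nCᵥΔT with Cᵥ = R/(γ−1) = 20.79 J/(mol·K).
ΔU = 0.134 × 20.79 × (148.3 − 466) = -884.8 J.

ΔU ≈ -0.885 kJ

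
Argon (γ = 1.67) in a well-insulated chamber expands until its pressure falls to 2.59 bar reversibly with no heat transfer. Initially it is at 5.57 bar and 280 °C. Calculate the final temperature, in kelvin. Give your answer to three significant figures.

T₂ ≈ 407 K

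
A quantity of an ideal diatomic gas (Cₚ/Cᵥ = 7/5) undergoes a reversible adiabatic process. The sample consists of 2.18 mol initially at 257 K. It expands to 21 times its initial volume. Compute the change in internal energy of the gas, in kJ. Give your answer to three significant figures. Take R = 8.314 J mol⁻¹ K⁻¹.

Adiabatic: T₁V₁^(γ−1) = T₂V₂^(γ−1) ⇒ T₂ = T₁ (V₁/V₂)^(γ−1).
T₂ = 257 × (1/21)^(2/5) = 76.04 K.
Q = 0, so ΔU = W_on_gas = nCᵥΔT with Cᵥ = R/(γ−1) = 20.79 J/(mol·K).
ΔU = 2.18 × 20.79 × (76.04 − 257) = -8200 J.

ΔU ≈ -8.20 kJ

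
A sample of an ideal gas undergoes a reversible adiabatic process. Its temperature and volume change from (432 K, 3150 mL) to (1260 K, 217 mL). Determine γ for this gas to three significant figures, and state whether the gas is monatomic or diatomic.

TV^(γ−1) = const ⇒ γ − 1 = ln(T₂/T₁) / ln(V₁/V₂).
γ = 1 + ln(1260/432) / ln(3150/217) = 1.4.
γ ≈ 1.40 is close to 7/5, so the gas is diatomic.

γ ≈ 1.40; diatomic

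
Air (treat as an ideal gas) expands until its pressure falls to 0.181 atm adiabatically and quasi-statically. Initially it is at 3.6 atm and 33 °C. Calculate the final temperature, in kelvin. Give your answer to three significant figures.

T₂ ≈ 130 K

Adiabatic: T₂/T₁ = (P₂/P₁)^((γ−1)/γ).
For a diatomic ideal gas γ = 7/5, so (γ−1)/γ = 2/7.
T₁ = 33 °C = 306.1 K.
T₂ = 306.1 × (0.181/3.6)^(2/7) = 130.3 K.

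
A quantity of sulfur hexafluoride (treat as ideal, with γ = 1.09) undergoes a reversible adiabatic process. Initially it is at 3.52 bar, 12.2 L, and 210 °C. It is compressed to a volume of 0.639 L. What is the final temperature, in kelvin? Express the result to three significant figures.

For a reversible adiabat TV^(γ−1) is constant, so T₂ = T₁ (V₁/V₂)^(γ−1).
T₁ = 210 °C = 483.1 K.
T₂ = 483.1 × (12.2/0.639)^(0.09) = 630 K.

T₂ ≈ 630 K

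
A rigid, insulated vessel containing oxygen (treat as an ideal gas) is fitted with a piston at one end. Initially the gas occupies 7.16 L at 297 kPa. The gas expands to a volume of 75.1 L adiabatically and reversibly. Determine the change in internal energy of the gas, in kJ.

ΔU ≈ -3.24 kJ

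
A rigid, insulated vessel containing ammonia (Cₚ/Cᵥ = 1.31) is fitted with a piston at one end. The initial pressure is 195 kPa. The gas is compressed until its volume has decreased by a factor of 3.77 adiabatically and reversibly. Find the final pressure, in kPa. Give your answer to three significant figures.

P₂ ≈ 1110 kPa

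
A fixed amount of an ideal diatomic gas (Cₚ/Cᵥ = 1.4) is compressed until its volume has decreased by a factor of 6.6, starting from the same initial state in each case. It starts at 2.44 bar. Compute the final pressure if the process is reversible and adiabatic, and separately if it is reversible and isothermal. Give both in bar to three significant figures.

Isothermal: P₂ = P₁(V₁/V₂) = 2.44×6.6 = 16.1 bar.
Adiabatic: P₂ = P₁(V₁/V₂)^γ = 2.44×6.6^(1.4) = 34.26 bar.

adiabatic: 34.3 bar; isothermal: 16.1 bar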